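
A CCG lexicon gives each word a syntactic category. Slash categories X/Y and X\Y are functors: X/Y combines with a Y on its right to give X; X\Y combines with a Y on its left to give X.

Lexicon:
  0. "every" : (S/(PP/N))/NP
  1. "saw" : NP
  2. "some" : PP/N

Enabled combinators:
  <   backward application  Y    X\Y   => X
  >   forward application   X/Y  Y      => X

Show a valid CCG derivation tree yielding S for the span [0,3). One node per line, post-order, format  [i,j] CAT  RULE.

[0,1] (S/(PP/N))/NP  lex  "every"
[1,2] NP  lex  "saw"
[0,2] S/(PP/N)  >  k=1
[2,3] PP/N  lex  "some"
[0,3] S  >  k=2

[0,3] S   >
  [0,2] S/(PP/N)   >
    [0,1] "every" : (S/(PP/N))/NP
    [1,2] "saw" : NP
  [2,3] "some" : PP/N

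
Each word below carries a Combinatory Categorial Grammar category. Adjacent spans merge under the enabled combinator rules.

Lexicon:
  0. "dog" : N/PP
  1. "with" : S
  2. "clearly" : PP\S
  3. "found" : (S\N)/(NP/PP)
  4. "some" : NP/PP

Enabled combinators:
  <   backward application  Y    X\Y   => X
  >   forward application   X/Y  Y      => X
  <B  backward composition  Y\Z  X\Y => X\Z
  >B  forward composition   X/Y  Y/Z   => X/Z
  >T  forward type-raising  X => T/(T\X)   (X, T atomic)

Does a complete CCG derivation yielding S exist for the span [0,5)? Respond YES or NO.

YES

[0,5] S   <
  [0,3] N   >
    [0,1] "dog" : N/PP
    [1,3] PP   <
      [1,2] "with" : S
      [2,3] "clearly" : PP\S
  [3,5] S\N   >
    [3,4] "found" : (S\N)/(NP/PP)
    [4,5] "some" : NP/PP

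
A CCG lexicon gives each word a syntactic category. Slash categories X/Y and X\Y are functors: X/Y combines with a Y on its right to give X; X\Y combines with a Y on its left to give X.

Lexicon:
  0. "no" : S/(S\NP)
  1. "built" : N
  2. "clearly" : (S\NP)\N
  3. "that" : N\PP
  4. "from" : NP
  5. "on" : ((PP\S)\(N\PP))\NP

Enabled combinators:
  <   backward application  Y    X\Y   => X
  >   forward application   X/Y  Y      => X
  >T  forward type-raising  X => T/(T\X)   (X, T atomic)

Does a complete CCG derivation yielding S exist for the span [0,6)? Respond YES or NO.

NO

S/(S\NP) N (S\NP)\N N\PP NP ((PP\S)\(N\PP))\NP
CKY chart[0,6] = {N/(N\PP), NP/(NP\PP), PP, PP/(PP\PP), S/(S\PP)}; S ∉ chart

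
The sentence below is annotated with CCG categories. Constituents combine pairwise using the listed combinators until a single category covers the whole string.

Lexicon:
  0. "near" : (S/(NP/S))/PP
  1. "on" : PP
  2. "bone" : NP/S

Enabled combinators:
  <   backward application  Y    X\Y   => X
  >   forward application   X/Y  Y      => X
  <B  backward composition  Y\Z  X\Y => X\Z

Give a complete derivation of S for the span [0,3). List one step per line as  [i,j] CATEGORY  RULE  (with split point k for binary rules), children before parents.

[0,3] S   >
  [0,2] S/(NP/S)   >
    [0,1] "near" : (S/(NP/S))/PP
    [1,2] "on" : PP
  [2,3] "bone" : NP/S

[0,1] (S/(NP/S))/PP  lex  "near"
[1,2] PP  lex  "on"
[0,2] S/(NP/S)  >  k=1
[2,3] NP/S  lex  "bone"
[0,3] S  >  k=2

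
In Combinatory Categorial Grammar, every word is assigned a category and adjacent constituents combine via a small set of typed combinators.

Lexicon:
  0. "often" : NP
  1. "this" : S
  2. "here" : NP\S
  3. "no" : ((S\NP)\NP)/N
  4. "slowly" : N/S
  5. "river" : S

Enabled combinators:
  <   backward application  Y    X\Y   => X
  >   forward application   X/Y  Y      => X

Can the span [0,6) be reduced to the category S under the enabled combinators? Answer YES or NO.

YES

[0,6] S   <
  [0,1] "often" : NP
  [1,6] S\NP   <
    [1,3] NP   <
      [1,2] "this" : S
      [2,3] "here" : NP\S
    [3,6] (S\NP)\NP   >
      [3,4] "no" : ((S\NP)\NP)/N
      [4,6] N   >
        [4,5] "slowly" : N/S
        [5,6] "river" : S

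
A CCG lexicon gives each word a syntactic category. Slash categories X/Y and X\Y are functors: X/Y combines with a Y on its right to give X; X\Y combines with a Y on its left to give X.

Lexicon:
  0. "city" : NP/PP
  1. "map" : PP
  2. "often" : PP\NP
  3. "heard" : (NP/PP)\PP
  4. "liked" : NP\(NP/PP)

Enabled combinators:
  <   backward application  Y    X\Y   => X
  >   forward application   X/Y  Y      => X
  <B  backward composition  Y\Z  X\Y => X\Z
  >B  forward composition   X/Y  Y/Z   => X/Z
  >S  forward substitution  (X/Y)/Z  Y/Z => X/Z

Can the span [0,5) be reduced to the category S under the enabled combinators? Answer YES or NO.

NP/PP PP PP\NP (NP/PP)\PP NP\(NP/PP)
CKY chart[0,5] = {NP}; S ∉ chart

NO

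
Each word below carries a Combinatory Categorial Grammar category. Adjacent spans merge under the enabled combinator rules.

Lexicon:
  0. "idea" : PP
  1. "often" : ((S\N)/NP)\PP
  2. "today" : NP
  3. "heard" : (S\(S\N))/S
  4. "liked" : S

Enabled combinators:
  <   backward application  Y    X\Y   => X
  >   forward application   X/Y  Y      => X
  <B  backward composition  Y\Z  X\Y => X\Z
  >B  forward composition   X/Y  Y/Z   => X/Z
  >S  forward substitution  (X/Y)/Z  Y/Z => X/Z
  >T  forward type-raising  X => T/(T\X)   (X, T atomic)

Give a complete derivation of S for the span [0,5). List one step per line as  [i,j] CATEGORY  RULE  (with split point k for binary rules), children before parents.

[0,5] S   <
  [0,3] S\N   >
    [0,2] (S\N)/NP   <
      [0,1] "idea" : PP
      [1,2] "often" : ((S\N)/NP)\PP
    [2,3] "today" : NP
  [3,5] S\(S\N)   >
    [3,4] "heard" : (S\(S\N))/S
    [4,5] "liked" : S

[0,1] PP  lex  "idea"
[1,2] ((S\N)/NP)\PP  lex  "often"
[0,2] (S\N)/NP  <  k=1
[2,3] NP  lex  "today"
[0,3] S\N  >  k=2
[3,4] (S\(S\N))/S  lex  "heard"
[4,5] S  lex  "liked"
[3,5] S\(S\N)  >  k=4
[0,5] S  <  k=3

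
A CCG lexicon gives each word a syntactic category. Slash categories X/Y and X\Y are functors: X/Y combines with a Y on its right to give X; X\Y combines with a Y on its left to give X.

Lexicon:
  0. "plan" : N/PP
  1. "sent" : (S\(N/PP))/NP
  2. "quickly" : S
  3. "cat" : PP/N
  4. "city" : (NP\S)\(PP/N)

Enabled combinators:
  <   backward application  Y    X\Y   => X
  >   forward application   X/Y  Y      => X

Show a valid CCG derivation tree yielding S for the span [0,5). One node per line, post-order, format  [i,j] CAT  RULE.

[0,1] N/PP  lex  "plan"
[1,2] (S\(N/PP))/NP  lex  "sent"
[2,3] S  lex  "quickly"
[3,4] PP/N  lex  "cat"
[4,5] (NP\S)\(PP/N)  lex  "city"
[3,5] NP\S  <  k=4
[2,5] NP  <  k=3
[1,5] S\(N/PP)  >  k=2
[0,5] S  <  k=1

[0,5] S   <
  [0,1] "plan" : N/PP
  [1,5] S\(N/PP)   >
    [1,2] "sent" : (S\(N/PP))/NP
    [2,5] NP   <
      [2,3] "quickly" : S
      [3,5] NP\S   <
        [3,4] "cat" : PP/N
        [4,5] "city" : (NP\S)\(PP/N)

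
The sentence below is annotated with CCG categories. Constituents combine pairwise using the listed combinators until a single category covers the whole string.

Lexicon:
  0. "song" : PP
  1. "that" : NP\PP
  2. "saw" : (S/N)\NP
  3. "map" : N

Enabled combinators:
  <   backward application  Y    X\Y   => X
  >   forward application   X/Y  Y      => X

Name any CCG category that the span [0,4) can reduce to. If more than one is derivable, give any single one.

[0,4] S   >
  [0,3] S/N   <
    [0,2] NP   <
      [0,1] "song" : PP
      [1,2] "that" : NP\PP
    [2,3] "saw" : (S/N)\NP
  [3,4] "map" : N

S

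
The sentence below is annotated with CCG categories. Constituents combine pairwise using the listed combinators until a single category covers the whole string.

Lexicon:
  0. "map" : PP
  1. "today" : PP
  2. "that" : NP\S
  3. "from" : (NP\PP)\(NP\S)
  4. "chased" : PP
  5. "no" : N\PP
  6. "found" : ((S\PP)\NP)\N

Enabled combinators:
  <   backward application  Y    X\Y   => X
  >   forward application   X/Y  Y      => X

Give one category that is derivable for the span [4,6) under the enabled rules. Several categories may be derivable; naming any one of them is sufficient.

[0,7] S   <
  [0,1] "map" : PP
  [1,7] S\PP   <
    [1,4] NP   <
      [1,2] "today" : PP
      [2,4] NP\PP   <
        [2,3] "that" : NP\S
        [3,4] "from" : (NP\PP)\(NP\S)
    [4,7] (S\PP)\NP   <
      [4,6] N   <
        [4,5] "chased" : PP
        [5,6] "no" : N\PP
      [6,7] "found" : ((S\PP)\NP)\N

N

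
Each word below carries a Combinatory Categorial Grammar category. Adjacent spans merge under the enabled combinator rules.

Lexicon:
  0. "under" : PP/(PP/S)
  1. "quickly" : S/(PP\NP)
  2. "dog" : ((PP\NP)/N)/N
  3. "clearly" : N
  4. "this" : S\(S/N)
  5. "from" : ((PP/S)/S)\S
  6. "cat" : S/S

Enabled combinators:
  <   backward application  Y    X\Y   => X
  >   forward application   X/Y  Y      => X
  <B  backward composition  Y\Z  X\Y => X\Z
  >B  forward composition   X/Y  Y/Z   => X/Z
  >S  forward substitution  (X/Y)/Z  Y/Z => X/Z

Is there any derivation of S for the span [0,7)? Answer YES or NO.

PP/(PP/S) S/(PP\NP) ((PP\NP)/N)/N N S\(S/N) ((PP/S)/S)\S S/S
CKY chart[0,7] = {PP, PP/S}; S ∉ chart

NO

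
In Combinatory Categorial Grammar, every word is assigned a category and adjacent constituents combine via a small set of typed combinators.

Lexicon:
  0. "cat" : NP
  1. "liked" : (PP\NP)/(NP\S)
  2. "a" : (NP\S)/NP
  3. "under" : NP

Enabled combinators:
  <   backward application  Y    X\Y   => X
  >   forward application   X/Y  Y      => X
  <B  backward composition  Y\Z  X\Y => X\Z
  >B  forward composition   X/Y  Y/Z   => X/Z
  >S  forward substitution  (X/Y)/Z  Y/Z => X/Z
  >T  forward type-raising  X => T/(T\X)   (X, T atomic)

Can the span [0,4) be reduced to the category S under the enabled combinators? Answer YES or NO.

NO

NP (PP\NP)/(NP\S) (NP\S)/NP NP
CKY chart[0,4] = {N/(N\PP), NP/(NP\PP), PP, PP/(NP\NP), PP/(PP\PP), S/(S\PP)}; S ∉ chart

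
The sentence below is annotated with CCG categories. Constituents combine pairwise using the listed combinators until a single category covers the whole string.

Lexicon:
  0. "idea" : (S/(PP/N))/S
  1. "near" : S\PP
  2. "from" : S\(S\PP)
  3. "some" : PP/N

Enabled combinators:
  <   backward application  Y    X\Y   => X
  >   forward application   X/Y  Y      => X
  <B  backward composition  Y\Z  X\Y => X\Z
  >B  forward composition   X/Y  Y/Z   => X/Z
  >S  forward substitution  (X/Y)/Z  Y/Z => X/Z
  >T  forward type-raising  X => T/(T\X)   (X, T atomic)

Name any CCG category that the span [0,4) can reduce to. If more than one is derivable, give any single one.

[0,4] S   >
  [0,3] S/(PP/N)   >
    [0,1] "idea" : (S/(PP/N))/S
    [1,3] S   <
      [1,2] "near" : S\PP
      [2,3] "from" : S\(S\PP)
  [3,4] "some" : PP/N

S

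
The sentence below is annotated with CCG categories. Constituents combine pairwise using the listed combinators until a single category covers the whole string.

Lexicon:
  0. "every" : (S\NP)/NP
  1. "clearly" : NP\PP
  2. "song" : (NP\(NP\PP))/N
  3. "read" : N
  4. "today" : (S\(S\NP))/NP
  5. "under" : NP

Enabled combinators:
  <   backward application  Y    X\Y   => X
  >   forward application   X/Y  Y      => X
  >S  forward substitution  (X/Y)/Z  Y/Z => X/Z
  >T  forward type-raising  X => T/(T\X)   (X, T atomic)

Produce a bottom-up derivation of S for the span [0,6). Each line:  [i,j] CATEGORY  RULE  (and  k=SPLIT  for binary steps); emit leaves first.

[0,1] (S\NP)/NP  lex  "every"
[1,2] NP\PP  lex  "clearly"
[2,3] (NP\(NP\PP))/N  lex  "song"
[3,4] N  lex  "read"
[2,4] NP\(NP\PP)  >  k=3
[1,4] NP  <  k=2
[0,4] S\NP  >  k=1
[4,5] (S\(S\NP))/NP  lex  "today"
[5,6] NP  lex  "under"
[4,6] S\(S\NP)  >  k=5
[0,6] S  <  k=4

[0,6] S   <
  [0,4] S\NP   >
    [0,1] "every" : (S\NP)/NP
    [1,4] NP   <
      [1,2] "clearly" : NP\PP
      [2,4] NP\(NP\PP)   >
        [2,3] "song" : (NP\(NP\PP))/N
        [3,4] "read" : N
  [4,6] S\(S\NP)   >
    [4,5] "today" : (S\(S\NP))/NP
    [5,6] "under" : NP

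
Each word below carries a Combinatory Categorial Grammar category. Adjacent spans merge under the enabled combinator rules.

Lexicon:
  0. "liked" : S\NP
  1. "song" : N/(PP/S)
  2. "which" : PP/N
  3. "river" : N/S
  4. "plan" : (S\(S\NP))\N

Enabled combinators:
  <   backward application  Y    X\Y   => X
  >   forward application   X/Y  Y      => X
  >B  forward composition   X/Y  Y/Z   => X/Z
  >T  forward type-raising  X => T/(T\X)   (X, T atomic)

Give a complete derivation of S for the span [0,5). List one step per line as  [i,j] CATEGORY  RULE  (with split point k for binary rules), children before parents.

[0,5] S   <
  [0,1] "liked" : S\NP
  [1,5] S\(S\NP)   <
    [1,4] N   >
      [1,2] "song" : N/(PP/S)
      [2,4] PP/S   >B
        [2,3] "which" : PP/N
        [3,4] "river" : N/S
    [4,5] "plan" : (S\(S\NP))\N

[0,1] S\NP  lex  "liked"
[1,2] N/(PP/S)  lex  "song"
[2,3] PP/N  lex  "which"
[3,4] N/S  lex  "river"
[2,4] PP/S  >B  k=3
[1,4] N  >  k=2
[4,5] (S\(S\NP))\N  lex  "plan"
[1,5] S\(S\NP)  <  k=4
[0,5] S  <  k=1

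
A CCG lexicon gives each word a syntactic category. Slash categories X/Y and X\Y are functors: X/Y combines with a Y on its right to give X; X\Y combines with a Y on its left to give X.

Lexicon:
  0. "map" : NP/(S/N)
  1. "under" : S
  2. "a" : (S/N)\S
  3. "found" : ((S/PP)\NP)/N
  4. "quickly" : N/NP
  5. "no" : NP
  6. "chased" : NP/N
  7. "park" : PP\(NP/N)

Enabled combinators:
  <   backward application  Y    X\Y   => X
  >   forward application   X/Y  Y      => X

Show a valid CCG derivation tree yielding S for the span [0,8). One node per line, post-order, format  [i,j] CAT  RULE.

[0,8] S   >
  [0,6] S/PP   <
    [0,3] NP   >
      [0,1] "map" : NP/(S/N)
      [1,3] S/N   <
        [1,2] "under" : S
        [2,3] "a" : (S/N)\S
    [3,6] (S/PP)\NP   >
      [3,4] "found" : ((S/PP)\NP)/N
      [4,6] N   >
        [4,5] "quickly" : N/NP
        [5,6] "no" : NP
  [6,8] PP   <
    [6,7] "chased" : NP/N
    [7,8] "park" : PP\(NP/N)

[0,1] NP/(S/N)  lex  "map"
[1,2] S  lex  "under"
[2,3] (S/N)\S  lex  "a"
[1,3] S/N  <  k=2
[0,3] NP  >  k=1
[3,4] ((S/PP)\NP)/N  lex  "found"
[4,5] N/NP  lex  "quickly"
[5,6] NP  lex  "no"
[4,6] N  >  k=5
[3,6] (S/PP)\NP  >  k=4
[0,6] S/PP  <  k=3
[6,7] NP/N  lex  "chased"
[7,8] PP\(NP/N)  lex  "park"
[6,8] PP  <  k=7
[0,8] S  >  k=6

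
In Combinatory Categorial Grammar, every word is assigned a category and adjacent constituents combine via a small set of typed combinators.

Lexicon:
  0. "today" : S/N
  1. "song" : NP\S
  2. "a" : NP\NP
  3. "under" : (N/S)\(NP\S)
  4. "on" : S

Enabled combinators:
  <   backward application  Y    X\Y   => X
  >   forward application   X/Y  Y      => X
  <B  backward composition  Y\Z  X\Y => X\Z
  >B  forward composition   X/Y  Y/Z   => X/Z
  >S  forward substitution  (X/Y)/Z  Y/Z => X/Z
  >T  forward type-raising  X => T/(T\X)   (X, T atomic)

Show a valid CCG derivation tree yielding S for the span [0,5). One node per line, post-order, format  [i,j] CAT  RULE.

[0,1] S/N  lex  "today"
[1,2] NP\S  lex  "song"
[2,3] NP\NP  lex  "a"
[1,3] NP\S  <B  k=2
[3,4] (N/S)\(NP\S)  lex  "under"
[1,4] N/S  <  k=3
[4,5] S  lex  "on"
[1,5] N  >  k=4
[0,5] S  >  k=1

[0,5] S   >
  [0,1] "today" : S/N
  [1,5] N   >
    [1,4] N/S   <
      [1,3] NP\S   <B
        [1,2] "song" : NP\S
        [2,3] "a" : NP\NP
      [3,4] "under" : (N/S)\(NP\S)
    [4,5] "on" : S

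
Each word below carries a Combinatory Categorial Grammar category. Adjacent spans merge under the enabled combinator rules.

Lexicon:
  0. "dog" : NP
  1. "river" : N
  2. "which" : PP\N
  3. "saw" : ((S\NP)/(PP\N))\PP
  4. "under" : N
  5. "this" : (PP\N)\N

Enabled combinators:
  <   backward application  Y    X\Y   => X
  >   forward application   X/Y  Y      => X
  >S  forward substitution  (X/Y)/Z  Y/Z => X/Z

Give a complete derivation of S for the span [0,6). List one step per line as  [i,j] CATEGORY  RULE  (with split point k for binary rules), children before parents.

[0,1] NP  lex  "dog"
[1,2] N  lex  "river"
[2,3] PP\N  lex  "which"
[1,3] PP  <  k=2
[3,4] ((S\NP)/(PP\N))\PP  lex  "saw"
[1,4] (S\NP)/(PP\N)  <  k=3
[4,5] N  lex  "under"
[5,6] (PP\N)\N  lex  "this"
[4,6] PP\N  <  k=5
[1,6] S\NP  >  k=4
[0,6] S  <  k=1

[0,6] S   <
  [0,1] "dog" : NP
  [1,6] S\NP   >
    [1,4] (S\NP)/(PP\N)   <
      [1,3] PP   <
        [1,2] "river" : N
        [2,3] "which" : PP\N
      [3,4] "saw" : ((S\NP)/(PP\N))\PP
    [4,6] PP\N   <
      [4,5] "under" : N
      [5,6] "this" : (PP\N)\N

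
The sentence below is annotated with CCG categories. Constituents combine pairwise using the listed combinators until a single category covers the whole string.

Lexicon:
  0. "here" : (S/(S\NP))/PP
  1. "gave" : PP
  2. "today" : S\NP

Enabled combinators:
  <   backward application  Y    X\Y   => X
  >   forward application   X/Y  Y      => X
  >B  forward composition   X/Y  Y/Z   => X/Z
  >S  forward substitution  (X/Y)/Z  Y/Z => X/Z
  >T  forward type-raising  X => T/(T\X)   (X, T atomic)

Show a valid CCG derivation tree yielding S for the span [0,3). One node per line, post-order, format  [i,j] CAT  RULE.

[0,1] (S/(S\NP))/PP  lex  "here"
[1,2] PP  lex  "gave"
[0,2] S/(S\NP)  >  k=1
[2,3] S\NP  lex  "today"
[0,3] S  >  k=2

[0,3] S   >
  [0,2] S/(S\NP)   >
    [0,1] "here" : (S/(S\NP))/PP
    [1,2] "gave" : PP
  [2,3] "today" : S\NP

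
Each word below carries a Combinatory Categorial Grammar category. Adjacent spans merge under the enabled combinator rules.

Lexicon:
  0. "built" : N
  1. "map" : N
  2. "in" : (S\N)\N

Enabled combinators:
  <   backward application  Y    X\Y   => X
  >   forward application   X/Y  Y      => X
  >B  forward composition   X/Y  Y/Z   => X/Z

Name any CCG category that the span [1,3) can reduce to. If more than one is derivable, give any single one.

[0,3] S   <
  [0,1] "built" : N
  [1,3] S\N   <
    [1,2] "map" : N
    [2,3] "in" : (S\N)\N

S\N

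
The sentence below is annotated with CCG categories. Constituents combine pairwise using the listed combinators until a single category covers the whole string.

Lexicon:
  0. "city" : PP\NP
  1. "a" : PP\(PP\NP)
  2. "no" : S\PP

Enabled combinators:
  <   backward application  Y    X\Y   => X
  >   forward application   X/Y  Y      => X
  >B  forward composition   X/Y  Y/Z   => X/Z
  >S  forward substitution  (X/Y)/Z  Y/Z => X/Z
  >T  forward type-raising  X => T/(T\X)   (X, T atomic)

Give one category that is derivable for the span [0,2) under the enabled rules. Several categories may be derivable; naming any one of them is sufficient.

[0,3] S   <
  [0,2] PP   <
    [0,1] "city" : PP\NP
    [1,2] "a" : PP\(PP\NP)
  [2,3] "no" : S\PP

PP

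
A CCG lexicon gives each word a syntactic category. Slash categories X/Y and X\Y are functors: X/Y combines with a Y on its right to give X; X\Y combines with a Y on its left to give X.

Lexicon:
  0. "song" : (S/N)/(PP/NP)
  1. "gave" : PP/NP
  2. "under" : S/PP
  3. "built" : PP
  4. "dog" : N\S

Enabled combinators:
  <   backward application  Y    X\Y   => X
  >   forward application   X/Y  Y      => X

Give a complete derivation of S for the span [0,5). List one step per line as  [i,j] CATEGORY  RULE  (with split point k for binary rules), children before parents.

[0,5] S   >
  [0,2] S/N   >
    [0,1] "song" : (S/N)/(PP/NP)
    [1,2] "gave" : PP/NP
  [2,5] N   <
    [2,4] S   >
      [2,3] "under" : S/PP
      [3,4] "built" : PP
    [4,5] "dog" : N\S

[0,1] (S/N)/(PP/NP)  lex  "song"
[1,2] PP/NP  lex  "gave"
[0,2] S/N  >  k=1
[2,3] S/PP  lex  "under"
[3,4] PP  lex  "built"
[2,4] S  >  k=3
[4,5] N\S  lex  "dog"
[2,5] N  <  k=4
[0,5] S  >  k=2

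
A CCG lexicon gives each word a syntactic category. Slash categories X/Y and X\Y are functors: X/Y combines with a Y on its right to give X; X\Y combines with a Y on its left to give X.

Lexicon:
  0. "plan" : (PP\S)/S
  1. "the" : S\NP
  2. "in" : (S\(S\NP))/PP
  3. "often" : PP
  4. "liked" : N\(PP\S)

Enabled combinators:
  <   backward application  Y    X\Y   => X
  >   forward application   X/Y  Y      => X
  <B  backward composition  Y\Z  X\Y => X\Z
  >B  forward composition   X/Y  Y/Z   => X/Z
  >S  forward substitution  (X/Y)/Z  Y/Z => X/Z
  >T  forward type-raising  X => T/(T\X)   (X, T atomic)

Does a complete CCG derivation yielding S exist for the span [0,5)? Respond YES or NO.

NO

(PP\S)/S S\NP (S\(S\NP))/PP PP N\(PP\S)
CKY chart[0,5] = {N, N/(N\N), NP/(NP\N), PP/(PP\N), S/(S\N)}; S ∉ chart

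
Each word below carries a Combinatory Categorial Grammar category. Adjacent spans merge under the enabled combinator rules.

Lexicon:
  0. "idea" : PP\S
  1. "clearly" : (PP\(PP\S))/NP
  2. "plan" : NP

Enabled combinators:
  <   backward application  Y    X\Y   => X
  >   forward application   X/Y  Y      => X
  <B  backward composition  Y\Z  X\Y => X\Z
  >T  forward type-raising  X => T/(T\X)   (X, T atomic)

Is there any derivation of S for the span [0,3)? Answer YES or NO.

PP\S (PP\(PP\S))/NP NP
CKY chart[0,3] = {N/(N\PP), NP/(NP\PP), PP, PP/(PP\PP), S/(S\PP)}; S ∉ chart

NO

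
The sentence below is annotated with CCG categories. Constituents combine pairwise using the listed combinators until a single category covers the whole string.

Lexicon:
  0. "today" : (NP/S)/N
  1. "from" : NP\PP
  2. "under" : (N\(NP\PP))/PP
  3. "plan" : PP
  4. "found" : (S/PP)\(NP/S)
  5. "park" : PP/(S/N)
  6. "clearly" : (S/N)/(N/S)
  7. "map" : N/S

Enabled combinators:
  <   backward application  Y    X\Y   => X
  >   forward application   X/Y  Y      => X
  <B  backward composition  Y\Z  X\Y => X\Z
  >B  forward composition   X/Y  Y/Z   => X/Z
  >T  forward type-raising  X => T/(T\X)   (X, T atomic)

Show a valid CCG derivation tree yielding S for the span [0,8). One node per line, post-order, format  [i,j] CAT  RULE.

[0,1] (NP/S)/N  lex  "today"
[1,2] NP\PP  lex  "from"
[2,3] (N\(NP\PP))/PP  lex  "under"
[3,4] PP  lex  "plan"
[2,4] N\(NP\PP)  >  k=3
[1,4] N  <  k=2
[0,4] NP/S  >  k=1
[4,5] (S/PP)\(NP/S)  lex  "found"
[0,5] S/PP  <  k=4
[5,6] PP/(S/N)  lex  "park"
[6,7] (S/N)/(N/S)  lex  "clearly"
[7,8] N/S  lex  "map"
[6,8] S/N  >  k=7
[5,8] PP  >  k=6
[0,8] S  >  k=5

[0,8] S   >
  [0,5] S/PP   <
    [0,4] NP/S   >
      [0,1] "today" : (NP/S)/N
      [1,4] N   <
        [1,2] "from" : NP\PP
        [2,4] N\(NP\PP)   >
          [2,3] "under" : (N\(NP\PP))/PP
          [3,4] "plan" : PP
    [4,5] "found" : (S/PP)\(NP/S)
  [5,8] PP   >
    [5,6] "park" : PP/(S/N)
    [6,8] S/N   >
      [6,7] "clearly" : (S/N)/(N/S)
      [7,8] "map" : N/S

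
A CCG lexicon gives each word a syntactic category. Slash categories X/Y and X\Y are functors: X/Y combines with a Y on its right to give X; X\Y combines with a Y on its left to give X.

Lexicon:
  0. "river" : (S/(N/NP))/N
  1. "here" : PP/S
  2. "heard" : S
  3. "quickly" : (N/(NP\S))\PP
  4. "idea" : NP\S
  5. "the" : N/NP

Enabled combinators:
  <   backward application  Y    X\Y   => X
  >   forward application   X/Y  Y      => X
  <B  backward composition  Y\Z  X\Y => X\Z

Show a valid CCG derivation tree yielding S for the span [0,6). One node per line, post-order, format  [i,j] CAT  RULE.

[0,6] S   >
  [0,5] S/(N/NP)   >
    [0,1] "river" : (S/(N/NP))/N
    [1,5] N   >
      [1,4] N/(NP\S)   <
        [1,3] PP   >
          [1,2] "here" : PP/S
          [2,3] "heard" : S
        [3,4] "quickly" : (N/(NP\S))\PP
      [4,5] "idea" : NP\S
  [5,6] "the" : N/NP

[0,1] (S/(N/NP))/N  lex  "river"
[1,2] PP/S  lex  "here"
[2,3] S  lex  "heard"
[1,3] PP  >  k=2
[3,4] (N/(NP\S))\PP  lex  "quickly"
[1,4] N/(NP\S)  <  k=3
[4,5] NP\S  lex  "idea"
[1,5] N  >  k=4
[0,5] S/(N/NP)  >  k=1
[5,6] N/NP  lex  "the"
[0,6] S  >  k=5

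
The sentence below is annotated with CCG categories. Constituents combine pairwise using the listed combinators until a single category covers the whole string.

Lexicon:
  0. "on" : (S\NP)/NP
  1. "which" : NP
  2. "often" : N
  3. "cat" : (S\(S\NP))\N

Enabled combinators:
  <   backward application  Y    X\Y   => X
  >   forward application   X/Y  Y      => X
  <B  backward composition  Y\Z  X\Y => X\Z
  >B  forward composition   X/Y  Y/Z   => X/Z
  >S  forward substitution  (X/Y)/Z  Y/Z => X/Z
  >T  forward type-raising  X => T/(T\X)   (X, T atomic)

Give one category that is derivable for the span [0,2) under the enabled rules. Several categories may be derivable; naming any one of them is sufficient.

S\NP

[0,4] S   <
  [0,2] S\NP   >
    [0,1] "on" : (S\NP)/NP
    [1,2] "which" : NP
  [2,4] S\(S\NP)   <
    [2,3] "often" : N
    [3,4] "cat" : (S\(S\NP))\N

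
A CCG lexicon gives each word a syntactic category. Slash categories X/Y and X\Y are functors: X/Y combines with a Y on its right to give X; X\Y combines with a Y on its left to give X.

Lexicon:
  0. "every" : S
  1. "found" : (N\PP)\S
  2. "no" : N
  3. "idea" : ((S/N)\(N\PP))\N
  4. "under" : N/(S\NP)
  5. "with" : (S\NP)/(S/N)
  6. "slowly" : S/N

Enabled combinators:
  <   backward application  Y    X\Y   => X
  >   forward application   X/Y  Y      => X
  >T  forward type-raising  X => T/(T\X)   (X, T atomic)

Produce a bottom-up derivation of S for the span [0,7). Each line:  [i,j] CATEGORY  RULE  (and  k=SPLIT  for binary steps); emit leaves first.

[0,1] S  lex  "every"
[1,2] (N\PP)\S  lex  "found"
[0,2] N\PP  <  k=1
[2,3] N  lex  "no"
[3,4] ((S/N)\(N\PP))\N  lex  "idea"
[2,4] (S/N)\(N\PP)  <  k=3
[0,4] S/N  <  k=2
[4,5] N/(S\NP)  lex  "under"
[5,6] (S\NP)/(S/N)  lex  "with"
[6,7] S/N  lex  "slowly"
[5,7] S\NP  >  k=6
[4,7] N  >  k=5
[0,7] S  >  k=4

[0,7] S   >
  [0,4] S/N   <
    [0,2] N\PP   <
      [0,1] "every" : S
      [1,2] "found" : (N\PP)\S
    [2,4] (S/N)\(N\PP)   <
      [2,3] "no" : N
      [3,4] "idea" : ((S/N)\(N\PP))\N
  [4,7] N   >
    [4,5] "under" : N/(S\NP)
    [5,7] S\NP   >
      [5,6] "with" : (S\NP)/(S/N)
      [6,7] "slowly" : S/N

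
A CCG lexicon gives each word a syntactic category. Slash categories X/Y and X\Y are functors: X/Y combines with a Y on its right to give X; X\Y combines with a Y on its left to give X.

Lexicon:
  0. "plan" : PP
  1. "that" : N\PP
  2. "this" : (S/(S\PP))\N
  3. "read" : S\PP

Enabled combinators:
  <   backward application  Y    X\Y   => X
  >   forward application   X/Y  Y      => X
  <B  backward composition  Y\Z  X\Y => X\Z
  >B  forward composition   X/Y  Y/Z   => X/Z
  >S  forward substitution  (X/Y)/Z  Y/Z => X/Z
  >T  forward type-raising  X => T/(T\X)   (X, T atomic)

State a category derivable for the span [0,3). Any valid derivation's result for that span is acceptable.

S/(S\PP)

[0,4] S   >
  [0,3] S/(S\PP)   <
    [0,2] N   >
      [0,1] N/(N\PP)   >T
        [0,1] "plan" : PP
      [1,2] "that" : N\PP
    [2,3] "this" : (S/(S\PP))\N
  [3,4] "read" : S\PP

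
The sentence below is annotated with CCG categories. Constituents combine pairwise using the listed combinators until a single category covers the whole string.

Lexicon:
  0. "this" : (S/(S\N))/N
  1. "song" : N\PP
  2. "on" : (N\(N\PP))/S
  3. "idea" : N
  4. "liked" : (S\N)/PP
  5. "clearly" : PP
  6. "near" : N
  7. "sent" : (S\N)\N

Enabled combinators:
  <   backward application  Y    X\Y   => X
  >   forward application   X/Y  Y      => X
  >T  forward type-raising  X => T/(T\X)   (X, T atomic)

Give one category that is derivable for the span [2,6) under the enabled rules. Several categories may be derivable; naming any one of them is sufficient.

N\(N\PP)

[0,8] S   >
  [0,6] S/(S\N)   >
    [0,1] "this" : (S/(S\N))/N
    [1,6] N   <
      [1,2] "song" : N\PP
      [2,6] N\(N\PP)   >
        [2,3] "on" : (N\(N\PP))/S
        [3,6] S   <
          [3,4] "idea" : N
          [4,6] S\N   >
            [4,5] "liked" : (S\N)/PP
            [5,6] "clearly" : PP
  [6,8] S\N   <
    [6,7] "near" : N
    [7,8] "sent" : (S\N)\N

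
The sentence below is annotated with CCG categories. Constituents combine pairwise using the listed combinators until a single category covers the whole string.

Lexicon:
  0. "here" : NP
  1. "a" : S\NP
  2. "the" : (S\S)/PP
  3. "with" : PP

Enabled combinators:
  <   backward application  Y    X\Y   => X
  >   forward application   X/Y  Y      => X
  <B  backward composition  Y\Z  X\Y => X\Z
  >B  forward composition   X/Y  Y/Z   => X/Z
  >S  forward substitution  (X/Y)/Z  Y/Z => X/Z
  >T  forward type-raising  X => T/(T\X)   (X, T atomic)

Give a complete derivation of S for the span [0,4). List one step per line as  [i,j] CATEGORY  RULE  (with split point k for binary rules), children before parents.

[0,4] S   <
  [0,1] "here" : NP
  [1,4] S\NP   <B
    [1,2] "a" : S\NP
    [2,4] S\S   >
      [2,3] "the" : (S\S)/PP
      [3,4] "with" : PP

[0,1] NP  lex  "here"
[1,2] S\NP  lex  "a"
[2,3] (S\S)/PP  lex  "the"
[3,4] PP  lex  "with"
[2,4] S\S  >  k=3
[1,4] S\NP  <B  k=2
[0,4] S  <  k=1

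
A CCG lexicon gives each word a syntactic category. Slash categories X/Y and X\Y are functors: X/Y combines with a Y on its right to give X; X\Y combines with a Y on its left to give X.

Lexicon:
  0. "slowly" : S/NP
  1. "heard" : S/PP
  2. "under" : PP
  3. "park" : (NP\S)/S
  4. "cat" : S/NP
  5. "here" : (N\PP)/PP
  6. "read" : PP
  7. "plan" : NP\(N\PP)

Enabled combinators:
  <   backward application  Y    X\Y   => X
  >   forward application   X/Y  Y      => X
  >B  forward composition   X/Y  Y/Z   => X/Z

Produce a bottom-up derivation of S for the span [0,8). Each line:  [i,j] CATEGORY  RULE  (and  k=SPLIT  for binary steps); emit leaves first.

[0,8] S   >
  [0,1] "slowly" : S/NP
  [1,8] NP   <
    [1,3] S   >
      [1,2] "heard" : S/PP
      [2,3] "under" : PP
    [3,8] NP\S   >
      [3,4] "park" : (NP\S)/S
      [4,8] S   >
        [4,5] "cat" : S/NP
        [5,8] NP   <
          [5,7] N\PP   >
            [5,6] "here" : (N\PP)/PP
            [6,7] "read" : PP
          [7,8] "plan" : NP\(N\PP)

[0,1] S/NP  lex  "slowly"
[1,2] S/PP  lex  "heard"
[2,3] PP  lex  "under"
[1,3] S  >  k=2
[3,4] (NP\S)/S  lex  "park"
[4,5] S/NP  lex  "cat"
[5,6] (N\PP)/PP  lex  "here"
[6,7] PP  lex  "read"
[5,7] N\PP  >  k=6
[7,8] NP\(N\PP)  lex  "plan"
[5,8] NP  <  k=7
[4,8] S  >  k=5
[3,8] NP\S  >  k=4
[1,8] NP  <  k=3
[0,8] S  >  k=1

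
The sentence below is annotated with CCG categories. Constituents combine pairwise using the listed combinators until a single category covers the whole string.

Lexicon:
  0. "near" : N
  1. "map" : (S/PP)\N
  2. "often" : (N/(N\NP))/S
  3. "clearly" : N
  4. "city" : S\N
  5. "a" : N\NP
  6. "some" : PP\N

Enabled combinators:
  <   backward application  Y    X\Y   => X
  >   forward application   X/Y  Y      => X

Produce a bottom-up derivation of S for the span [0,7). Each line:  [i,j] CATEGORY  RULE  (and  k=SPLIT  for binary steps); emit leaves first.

[0,7] S   >
  [0,2] S/PP   <
    [0,1] "near" : N
    [1,2] "map" : (S/PP)\N
  [2,7] PP   <
    [2,6] N   >
      [2,5] N/(N\NP)   >
        [2,3] "often" : (N/(N\NP))/S
        [3,5] S   <
          [3,4] "clearly" : N
          [4,5] "city" : S\N
      [5,6] "a" : N\NP
    [6,7] "some" : PP\N

[0,1] N  lex  "near"
[1,2] (S/PP)\N  lex  "map"
[0,2] S/PP  <  k=1
[2,3] (N/(N\NP))/S  lex  "often"
[3,4] N  lex  "clearly"
[4,5] S\N  lex  "city"
[3,5] S  <  k=4
[2,5] N/(N\NP)  >  k=3
[5,6] N\NP  lex  "a"
[2,6] N  >  k=5
[6,7] PP\N  lex  "some"
[2,7] PP  <  k=6
[0,7] S  >  k=2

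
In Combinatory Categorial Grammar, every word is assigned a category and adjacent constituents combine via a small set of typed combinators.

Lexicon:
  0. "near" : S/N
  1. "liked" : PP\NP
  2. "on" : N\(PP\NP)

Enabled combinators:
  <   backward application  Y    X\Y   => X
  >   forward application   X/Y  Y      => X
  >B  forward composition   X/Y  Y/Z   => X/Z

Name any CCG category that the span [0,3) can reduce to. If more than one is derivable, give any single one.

[0,3] S   >
  [0,1] "near" : S/N
  [1,3] N   <
    [1,2] "liked" : PP\NP
    [2,3] "on" : N\(PP\NP)

S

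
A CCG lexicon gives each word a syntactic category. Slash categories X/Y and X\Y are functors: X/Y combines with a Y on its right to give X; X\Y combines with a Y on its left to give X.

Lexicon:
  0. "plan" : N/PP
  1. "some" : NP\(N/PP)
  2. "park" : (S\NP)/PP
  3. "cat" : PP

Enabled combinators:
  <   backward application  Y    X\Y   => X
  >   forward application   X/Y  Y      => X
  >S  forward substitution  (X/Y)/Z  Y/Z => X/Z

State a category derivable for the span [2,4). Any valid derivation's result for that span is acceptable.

[0,4] S   <
  [0,2] NP   <
    [0,1] "plan" : N/PP
    [1,2] "some" : NP\(N/PP)
  [2,4] S\NP   >
    [2,3] "park" : (S\NP)/PP
    [3,4] "cat" : PP

S\NP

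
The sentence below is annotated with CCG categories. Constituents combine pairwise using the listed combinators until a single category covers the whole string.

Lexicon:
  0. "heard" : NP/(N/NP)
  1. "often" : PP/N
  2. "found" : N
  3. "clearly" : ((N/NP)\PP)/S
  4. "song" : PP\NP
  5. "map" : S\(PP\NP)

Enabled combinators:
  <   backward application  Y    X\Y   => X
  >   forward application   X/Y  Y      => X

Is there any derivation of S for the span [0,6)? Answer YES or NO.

NP/(N/NP) PP/N N ((N/NP)\PP)/S PP\NP S\(PP\NP)
CKY chart[0,6] = {NP}; S ∉ chart

NO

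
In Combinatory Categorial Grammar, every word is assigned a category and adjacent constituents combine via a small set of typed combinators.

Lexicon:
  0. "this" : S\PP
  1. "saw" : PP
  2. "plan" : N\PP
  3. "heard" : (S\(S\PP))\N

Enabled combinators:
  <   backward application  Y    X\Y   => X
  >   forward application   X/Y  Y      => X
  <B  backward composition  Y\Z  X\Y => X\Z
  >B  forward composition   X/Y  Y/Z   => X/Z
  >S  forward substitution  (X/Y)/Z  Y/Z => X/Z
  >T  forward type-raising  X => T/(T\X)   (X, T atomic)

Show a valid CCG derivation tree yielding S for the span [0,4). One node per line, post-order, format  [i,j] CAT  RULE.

[0,4] S   <
  [0,1] "this" : S\PP
  [1,4] S\(S\PP)   <
    [1,3] N   <
      [1,2] "saw" : PP
      [2,3] "plan" : N\PP
    [3,4] "heard" : (S\(S\PP))\N

[0,1] S\PP  lex  "this"
[1,2] PP  lex  "saw"
[2,3] N\PP  lex  "plan"
[1,3] N  <  k=2
[3,4] (S\(S\PP))\N  lex  "heard"
[1,4] S\(S\PP)  <  k=3
[0,4] S  <  k=1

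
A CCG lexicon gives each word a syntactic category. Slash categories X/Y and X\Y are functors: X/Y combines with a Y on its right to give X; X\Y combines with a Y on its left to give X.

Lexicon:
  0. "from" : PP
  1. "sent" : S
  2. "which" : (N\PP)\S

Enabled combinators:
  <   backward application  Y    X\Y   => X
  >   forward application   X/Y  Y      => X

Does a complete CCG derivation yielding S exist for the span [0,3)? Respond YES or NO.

PP S (N\PP)\S
CKY chart[0,3] = {N}; S ∉ chart

NO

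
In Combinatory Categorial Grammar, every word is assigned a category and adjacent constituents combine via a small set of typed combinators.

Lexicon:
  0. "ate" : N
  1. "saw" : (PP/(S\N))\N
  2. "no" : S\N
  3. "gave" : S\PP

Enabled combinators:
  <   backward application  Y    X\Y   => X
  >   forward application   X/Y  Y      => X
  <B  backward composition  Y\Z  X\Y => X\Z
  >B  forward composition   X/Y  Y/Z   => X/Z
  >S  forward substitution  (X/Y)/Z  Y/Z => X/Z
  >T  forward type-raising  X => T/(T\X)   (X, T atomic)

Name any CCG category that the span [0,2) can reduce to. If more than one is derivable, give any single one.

[0,4] S   <
  [0,3] PP   >
    [0,2] PP/(S\N)   <
      [0,1] "ate" : N
      [1,2] "saw" : (PP/(S\N))\N
    [2,3] "no" : S\N
  [3,4] "gave" : S\PP

PP/(S\N)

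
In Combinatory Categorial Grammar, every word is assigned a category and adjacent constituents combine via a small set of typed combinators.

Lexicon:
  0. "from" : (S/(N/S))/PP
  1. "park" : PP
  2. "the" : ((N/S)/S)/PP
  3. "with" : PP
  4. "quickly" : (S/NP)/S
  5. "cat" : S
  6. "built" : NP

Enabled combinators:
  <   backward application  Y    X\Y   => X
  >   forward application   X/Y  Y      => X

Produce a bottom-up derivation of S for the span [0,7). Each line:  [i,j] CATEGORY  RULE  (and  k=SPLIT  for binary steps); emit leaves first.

[0,7] S   >
  [0,2] S/(N/S)   >
    [0,1] "from" : (S/(N/S))/PP
    [1,2] "park" : PP
  [2,7] N/S   >
    [2,4] (N/S)/S   >
      [2,3] "the" : ((N/S)/S)/PP
      [3,4] "with" : PP
    [4,7] S   >
      [4,6] S/NP   >
        [4,5] "quickly" : (S/NP)/S
        [5,6] "cat" : S
      [6,7] "built" : NP

[0,1] (S/(N/S))/PP  lex  "from"
[1,2] PP  lex  "park"
[0,2] S/(N/S)  >  k=1
[2,3] ((N/S)/S)/PP  lex  "the"
[3,4] PP  lex  "with"
[2,4] (N/S)/S  >  k=3
[4,5] (S/NP)/S  lex  "quickly"
[5,6] S  lex  "cat"
[4,6] S/NP  >  k=5
[6,7] NP  lex  "built"
[4,7] S  >  k=6
[2,7] N/S  >  k=4
[0,7] S  >  k=2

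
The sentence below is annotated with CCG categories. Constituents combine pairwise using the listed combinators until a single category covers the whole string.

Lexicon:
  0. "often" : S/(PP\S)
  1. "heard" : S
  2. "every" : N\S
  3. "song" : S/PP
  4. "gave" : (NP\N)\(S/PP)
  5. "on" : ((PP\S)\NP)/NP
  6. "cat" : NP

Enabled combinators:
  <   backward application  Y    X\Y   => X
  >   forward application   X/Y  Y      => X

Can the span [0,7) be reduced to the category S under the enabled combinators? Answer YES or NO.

YES

[0,7] S   >
  [0,1] "often" : S/(PP\S)
  [1,7] PP\S   <
    [1,5] NP   <
      [1,3] N   <
        [1,2] "heard" : S
        [2,3] "every" : N\S
      [3,5] NP\N   <
        [3,4] "song" : S/PP
        [4,5] "gave" : (NP\N)\(S/PP)
    [5,7] (PP\S)\NP   >
      [5,6] "on" : ((PP\S)\NP)/NP
      [6,7] "cat" : NP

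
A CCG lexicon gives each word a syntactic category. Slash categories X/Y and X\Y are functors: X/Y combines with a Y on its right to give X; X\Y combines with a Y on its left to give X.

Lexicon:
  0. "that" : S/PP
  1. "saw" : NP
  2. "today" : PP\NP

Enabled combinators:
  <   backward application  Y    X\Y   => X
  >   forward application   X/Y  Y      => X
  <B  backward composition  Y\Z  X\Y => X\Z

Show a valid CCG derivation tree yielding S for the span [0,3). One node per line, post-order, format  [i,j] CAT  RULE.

[0,1] S/PP  lex  "that"
[1,2] NP  lex  "saw"
[2,3] PP\NP  lex  "today"
[1,3] PP  <  k=2
[0,3] S  >  k=1

[0,3] S   >
  [0,1] "that" : S/PP
  [1,3] PP   <
    [1,2] "saw" : NP
    [2,3] "today" : PP\NP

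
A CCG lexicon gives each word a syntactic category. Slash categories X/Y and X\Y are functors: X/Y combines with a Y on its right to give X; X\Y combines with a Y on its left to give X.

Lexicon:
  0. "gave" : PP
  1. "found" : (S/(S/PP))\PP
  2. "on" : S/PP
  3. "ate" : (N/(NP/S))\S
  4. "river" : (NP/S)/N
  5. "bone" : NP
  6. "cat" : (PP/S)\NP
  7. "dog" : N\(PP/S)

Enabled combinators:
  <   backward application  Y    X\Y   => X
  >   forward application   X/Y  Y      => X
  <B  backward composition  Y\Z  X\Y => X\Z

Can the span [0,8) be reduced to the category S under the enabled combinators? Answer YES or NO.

PP (S/(S/PP))\PP S/PP (N/(NP/S))\S (NP/S)/N NP (PP/S)\NP N\(PP/S)
CKY chart[0,8] = {N}; S ∉ chart

NO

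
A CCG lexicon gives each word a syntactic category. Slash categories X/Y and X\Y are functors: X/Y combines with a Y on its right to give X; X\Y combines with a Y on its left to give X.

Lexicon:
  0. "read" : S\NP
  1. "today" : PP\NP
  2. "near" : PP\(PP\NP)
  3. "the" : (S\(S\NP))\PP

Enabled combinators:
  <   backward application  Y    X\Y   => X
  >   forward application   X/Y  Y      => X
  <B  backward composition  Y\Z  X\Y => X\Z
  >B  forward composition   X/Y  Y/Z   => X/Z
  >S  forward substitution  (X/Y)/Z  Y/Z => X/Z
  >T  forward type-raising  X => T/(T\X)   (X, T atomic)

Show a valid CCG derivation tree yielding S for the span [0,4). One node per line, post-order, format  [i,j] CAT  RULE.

[0,1] S\NP  lex  "read"
[1,2] PP\NP  lex  "today"
[2,3] PP\(PP\NP)  lex  "near"
[1,3] PP  <  k=2
[3,4] (S\(S\NP))\PP  lex  "the"
[1,4] S\(S\NP)  <  k=3
[0,4] S  <  k=1

[0,4] S   <
  [0,1] "read" : S\NP
  [1,4] S\(S\NP)   <
    [1,3] PP   <
      [1,2] "today" : PP\NP
      [2,3] "near" : PP\(PP\NP)
    [3,4] "the" : (S\(S\NP))\PP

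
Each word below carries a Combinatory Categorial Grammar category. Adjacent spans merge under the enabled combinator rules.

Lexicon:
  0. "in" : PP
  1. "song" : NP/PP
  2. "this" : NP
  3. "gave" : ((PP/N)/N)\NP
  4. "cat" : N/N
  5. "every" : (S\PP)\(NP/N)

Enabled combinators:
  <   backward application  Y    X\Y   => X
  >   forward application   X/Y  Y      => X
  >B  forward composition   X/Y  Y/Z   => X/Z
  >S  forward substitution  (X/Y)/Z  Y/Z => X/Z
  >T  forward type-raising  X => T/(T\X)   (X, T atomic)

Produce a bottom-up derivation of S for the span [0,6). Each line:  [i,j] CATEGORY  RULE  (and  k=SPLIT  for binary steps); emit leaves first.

[0,1] PP  lex  "in"
[1,2] NP/PP  lex  "song"
[2,3] NP  lex  "this"
[3,4] ((PP/N)/N)\NP  lex  "gave"
[2,4] (PP/N)/N  <  k=3
[4,5] N/N  lex  "cat"
[2,5] PP/N  >S  k=4
[1,5] NP/N  >B  k=2
[5,6] (S\PP)\(NP/N)  lex  "every"
[1,6] S\PP  <  k=5
[0,6] S  <  k=1

[0,6] S   <
  [0,1] "in" : PP
  [1,6] S\PP   <
    [1,5] NP/N   >B
      [1,2] "song" : NP/PP
      [2,5] PP/N   >S
        [2,4] (PP/N)/N   <
          [2,3] "this" : NP
          [3,4] "gave" : ((PP/N)/N)\NP
        [4,5] "cat" : N/N
    [5,6] "every" : (S\PP)\(NP/N)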